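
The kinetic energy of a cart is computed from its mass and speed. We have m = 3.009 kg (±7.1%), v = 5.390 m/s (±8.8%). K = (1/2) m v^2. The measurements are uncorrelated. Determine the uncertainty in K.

8.30 J

Products/powers → add relative errors in quadrature, weighted by exponent:
  (1·δm/m)² = (1×0.0710)² = 0.00504;  (2·δv/v)² = (2×0.0880)² = 0.0310
δK/K = √(0.0360) = 0.190
K = 43.71 J, so δK = 0.190 × 43.71 = 8.30 J.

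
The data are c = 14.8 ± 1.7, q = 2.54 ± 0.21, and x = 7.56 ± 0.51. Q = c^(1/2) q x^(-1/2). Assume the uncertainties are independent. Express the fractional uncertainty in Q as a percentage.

Q is a product of powers, so relative uncertainties combine in quadrature:
  (½·δc/c)² = (0.5×0.115)² = 0.00330;  (1·δq/q)² = (1×0.0827)² = 0.00684;  (−½·δx/x)² = (-0.5×0.0675)² = 0.00114
δQ/Q = √(0.0113) = 0.106

10.6%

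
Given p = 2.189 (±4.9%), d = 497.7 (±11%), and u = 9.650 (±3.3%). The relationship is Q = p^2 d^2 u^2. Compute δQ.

For a monomial Q ∝ p^2, d^2, u^2, fractional errors add in quadrature:
  (2·δp/p)² = (2×0.0490)² = 0.00960;  (2·δd/d)² = (2×0.110)² = 0.0484;  (2·δu/u)² = (2×0.0330)² = 0.00436
δQ/Q = √(0.0624) = 0.250
Q = 1.105e+08, so δQ = 0.250 × 1.105e+08 = 2.76e+07.

2.76e+07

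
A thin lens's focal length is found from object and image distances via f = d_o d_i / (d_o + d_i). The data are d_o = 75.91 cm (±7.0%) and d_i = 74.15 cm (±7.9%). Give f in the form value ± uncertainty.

37.51 ± 1.98 cm

∂f/∂d_o = (d_i/(d_o+d_i))² = 0.244;  ∂f/∂d_i = (d_o/(d_o+d_i))² = 0.256
δf = √((∂f/∂d_o · δd_o)² + (∂f/∂d_i · δd_i)²) = √(1.68 + 2.25) = 1.98 cm
f = 37.51 cm.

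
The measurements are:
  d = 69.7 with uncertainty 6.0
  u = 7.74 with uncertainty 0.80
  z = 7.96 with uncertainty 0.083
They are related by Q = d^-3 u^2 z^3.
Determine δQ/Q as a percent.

33.2%

Since Q is a product/quotient, work with relative uncertainties:
  (-3·δd/d)² = (-3×0.0861)² = 0.0667;  (2·δu/u)² = (2×0.103)² = 0.0427;  (3·δz/z)² = (3×0.0104)² = 0.000979
δQ/Q = √(0.110) = 0.332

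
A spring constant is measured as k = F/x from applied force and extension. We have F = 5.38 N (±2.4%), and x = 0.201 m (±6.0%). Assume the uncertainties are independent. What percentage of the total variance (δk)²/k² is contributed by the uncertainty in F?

(δk/k)² = (1·δF/F)² + (-1·δx/x)²
  F term: (1×0.0240)² = 0.000576
  x term: (-1×0.0600)² = 0.00360
Total = 0.00418. Share from F = 0.000576/0.00418 = 0.138.

13.8%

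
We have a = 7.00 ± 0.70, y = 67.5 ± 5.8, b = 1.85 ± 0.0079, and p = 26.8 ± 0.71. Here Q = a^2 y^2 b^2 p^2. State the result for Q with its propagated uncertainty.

(5.49 ± 1.48) × 10^8

Q is a product of powers, so relative uncertainties combine in quadrature:
  (2·δa/a)² = (2×0.100)² = 0.0400;  (2·δy/y)² = (2×0.0859)² = 0.0295;  (2·δb/b)² = (2×0.00427)² = 7.29e-05;  (2·δp/p)² = (2×0.0265)² = 0.00281
δQ/Q = √(0.0724) = 0.269
Q = 5.49e+08, so δQ = 0.269 × 5.49e+08 = 1.48e+08.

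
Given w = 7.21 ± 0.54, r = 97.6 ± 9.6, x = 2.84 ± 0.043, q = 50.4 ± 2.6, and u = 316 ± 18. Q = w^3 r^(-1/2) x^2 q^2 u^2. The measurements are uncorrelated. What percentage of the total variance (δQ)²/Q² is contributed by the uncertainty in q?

(δQ/Q)² = (3·δw/w)² + (−½·δr/r)² + (2·δx/x)² + (2·δq/q)² + (2·δu/u)²
  w term: (3×0.0749)² = 0.0505
  r term: (-0.5×0.0984)² = 0.00242
  x term: (2×0.0151)² = 0.000917
  q term: (2×0.0516)² = 0.0106
  u term: (2×0.0570)² = 0.0130
Total = 0.0774. Share from q = 0.0106/0.0774 = 0.137.

13.7%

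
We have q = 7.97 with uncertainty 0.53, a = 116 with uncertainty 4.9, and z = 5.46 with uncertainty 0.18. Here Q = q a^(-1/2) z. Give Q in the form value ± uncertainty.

4.04 ± 0.312

Since Q is a product/quotient, work with relative uncertainties:
  (1·δq/q)² = (1×0.0665)² = 0.00442;  (−½·δa/a)² = (-0.5×0.0422)² = 0.000446;  (1·δz/z)² = (1×0.0330)² = 0.00109
δQ/Q = √(0.00596) = 0.0772
Q = 4.04, so δQ = 0.0772 × 4.04 = 0.312.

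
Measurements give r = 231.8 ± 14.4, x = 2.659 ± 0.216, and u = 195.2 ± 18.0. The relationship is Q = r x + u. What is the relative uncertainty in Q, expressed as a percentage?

Let p = r·x = 616.4. δp/p = √((1·δr/r)² + (1·δx/x)²) = √(0.00386 + 0.00660) = 0.102, so δp = 63.0.
Q = p + u: δQ = √(δp² + δu²) = √(3970 + 324) = 65.6
Q = 811.6, so δQ/Q = 65.6/811.6 = 0.0808.

8.08%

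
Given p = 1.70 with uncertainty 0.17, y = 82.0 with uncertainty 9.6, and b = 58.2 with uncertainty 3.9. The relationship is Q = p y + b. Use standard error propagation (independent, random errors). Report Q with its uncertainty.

198 ± 21.8

Let w = p·y = 139. δw/w = √((1·δp/p)² + (1·δy/y)²) = √(0.0100 + 0.0137) = 0.154, so δw = 21.5.
Q = w + b: δQ = √(δw² + δb²) = √(461 + 15.2) = 21.8
Q = 198.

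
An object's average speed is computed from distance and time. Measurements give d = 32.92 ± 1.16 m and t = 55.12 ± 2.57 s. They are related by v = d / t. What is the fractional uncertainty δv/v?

v is a product of powers, so relative uncertainties combine in quadrature:
  (1·δd/d)² = (1×0.0352)² = 0.00124;  (-1·δt/t)² = (-1×0.0466)² = 0.00217
δv/v = √(0.00342) = 0.0584

0.0584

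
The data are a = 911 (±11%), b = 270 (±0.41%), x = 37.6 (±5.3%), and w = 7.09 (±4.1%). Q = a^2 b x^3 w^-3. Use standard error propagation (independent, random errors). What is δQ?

Relative error in a monomial: (δQ/Q)² = Σ (nᵢ · δxᵢ/xᵢ)².
  (2·δa/a)² = (2×0.110)² = 0.0484;  (1·δb/b)² = (1×0.00410)² = 1.68e-05;  (3·δx/x)² = (3×0.0530)² = 0.0253;  (-3·δw/w)² = (-3×0.0410)² = 0.0151
δQ/Q = √(0.0888) = 0.298
Q = 3.34e+10, so δQ = 0.298 × 3.34e+10 = 9.96e+09.

9.96e+09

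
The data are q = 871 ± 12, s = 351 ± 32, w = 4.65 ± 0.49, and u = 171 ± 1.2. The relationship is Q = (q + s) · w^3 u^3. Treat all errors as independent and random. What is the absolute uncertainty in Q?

1.95e+11

Let h = q + s = 1220. δh = √(δq² + δs²) = √(144 + 1020) = 34.2, so δh/h = 0.0280.
Q is then a monomial in h, w, u:
δQ/Q = √((δh/h)² + (3·δw/w)² + (3·δu/u)²) = √(0.000782 + 0.0999 + 0.000443) = 0.318
Q = 6.14e+11, so δQ = 0.318 × 6.14e+11 = 1.95e+11.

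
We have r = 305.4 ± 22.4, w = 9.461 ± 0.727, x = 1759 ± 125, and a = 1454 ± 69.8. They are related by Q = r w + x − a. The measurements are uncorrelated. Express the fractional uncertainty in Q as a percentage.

Let p = r·w = 2889. δp/p = √((1·δr/r)² + (1·δw/w)²) = √(0.00538 + 0.00590) = 0.106, so δp = 307.
Q = p + x − a: δQ = √(δp² + δx² + δa²) = √(94200 + 15600 + 4870) = 339
Q = 3194, so δQ/Q = 339/3194 = 0.106.

10.6%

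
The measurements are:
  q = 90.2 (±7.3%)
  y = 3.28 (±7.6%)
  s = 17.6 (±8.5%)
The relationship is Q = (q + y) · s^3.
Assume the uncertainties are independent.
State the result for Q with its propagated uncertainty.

(5.10 ± 1.35) × 10^5

Let u = q + y = 93.5. δu = √(δq² + δy²) = √(43.4 + 0.0621) = 6.59, so δu/u = 0.0705.
Q is then a monomial in u, s:
δQ/Q = √((δu/u)² + (3·δs/s)²) = √(0.00497 + 0.0650) = 0.265
Q = 5.1e+05, so δQ = 0.265 × 5.1e+05 = 1.35e+05.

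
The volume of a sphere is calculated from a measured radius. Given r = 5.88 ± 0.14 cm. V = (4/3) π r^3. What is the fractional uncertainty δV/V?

0.0714

Since V is a product/quotient, work with relative uncertainties:
  (3·δr/r)² = (3×0.0238)² = 0.00510
δV/V = √(0.00510) = 0.0714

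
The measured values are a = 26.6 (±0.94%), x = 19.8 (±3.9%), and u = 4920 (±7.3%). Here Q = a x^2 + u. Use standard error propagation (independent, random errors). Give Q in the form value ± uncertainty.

15300 ± 895

Let p = a·x^2 = 10400. δp/p = √((1·δa/a)² + (2·δx/x)²) = √(8.84e-05 + 0.00608) = 0.0786, so δp = 819.
Q = p + u: δQ = √(δp² + δu²) = √(6.71e+05 + 1.29e+05) = 895
Q = 15300.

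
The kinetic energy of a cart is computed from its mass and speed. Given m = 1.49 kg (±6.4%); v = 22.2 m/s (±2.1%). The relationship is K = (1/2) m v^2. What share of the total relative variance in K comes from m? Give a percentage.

69.9%

(δK/K)² = (1·δm/m)² + (2·δv/v)²
  m term: (1×0.0640)² = 0.00410
  v term: (2×0.0210)² = 0.00176
Total = 0.00586. Share from m = 0.00410/0.00586 = 0.699.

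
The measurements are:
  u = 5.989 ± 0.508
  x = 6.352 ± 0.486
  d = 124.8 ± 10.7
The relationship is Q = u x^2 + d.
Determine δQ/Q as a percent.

Let p = u·x^2 = 241.6. δp/p = √((1·δu/u)² + (2·δx/x)²) = √(0.00719 + 0.0234) = 0.175, so δp = 42.3.
Q = p + d: δQ = √(δp² + δd²) = √(1790 + 114) = 43.6
Q = 366.4, so δQ/Q = 43.6/366.4 = 0.119.

11.9%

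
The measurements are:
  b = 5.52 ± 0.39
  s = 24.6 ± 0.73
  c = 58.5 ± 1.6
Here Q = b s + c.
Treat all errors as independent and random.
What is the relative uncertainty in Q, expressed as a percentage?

5.42%

Let p = b·s = 136. δp/p = √((1·δb/b)² + (1·δs/s)²) = √(0.00499 + 0.000881) = 0.0766, so δp = 10.4.
Q = p + c: δQ = √(δp² + δc²) = √(108 + 2.56) = 10.5
Q = 194, so δQ/Q = 10.5/194 = 0.0542.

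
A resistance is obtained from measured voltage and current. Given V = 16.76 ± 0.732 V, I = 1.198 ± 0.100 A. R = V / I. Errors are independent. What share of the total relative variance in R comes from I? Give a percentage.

(δR/R)² = (1·δV/V)² + (-1·δI/I)²
  V term: (1×0.0437)² = 0.00191
  I term: (-1×0.0835)² = 0.00697
Total = 0.00888. Share from I = 0.00697/0.00888 = 0.785.

78.5%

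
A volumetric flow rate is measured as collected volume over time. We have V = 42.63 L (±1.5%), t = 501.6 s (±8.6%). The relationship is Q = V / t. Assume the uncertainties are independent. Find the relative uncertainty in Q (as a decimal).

0.0873

Q is a product of powers, so relative uncertainties combine in quadrature:
  (1·δV/V)² = (1×0.0150)² = 0.000225;  (-1·δt/t)² = (-1×0.0860)² = 0.00740
δQ/Q = √(0.00762) = 0.0873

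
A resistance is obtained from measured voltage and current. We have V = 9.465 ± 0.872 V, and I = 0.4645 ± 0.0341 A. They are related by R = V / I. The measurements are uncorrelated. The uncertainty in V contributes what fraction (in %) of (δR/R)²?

(δR/R)² = (1·δV/V)² + (-1·δI/I)²
  V term: (1×0.0921)² = 0.00849
  I term: (-1×0.0734)² = 0.00539
Total = 0.0139. Share from V = 0.00849/0.0139 = 0.612.

61.2%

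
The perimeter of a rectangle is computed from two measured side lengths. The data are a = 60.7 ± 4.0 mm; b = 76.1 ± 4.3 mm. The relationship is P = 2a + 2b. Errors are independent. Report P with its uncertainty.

274 ± 11.7 mm

Each term contributes (cᵢ δxᵢ)² to (δP)²:
  (2·δa)² = 64.0;  (2·δb)² = 74.0
δP = √(138) = 11.7 mm
P = 274 mm.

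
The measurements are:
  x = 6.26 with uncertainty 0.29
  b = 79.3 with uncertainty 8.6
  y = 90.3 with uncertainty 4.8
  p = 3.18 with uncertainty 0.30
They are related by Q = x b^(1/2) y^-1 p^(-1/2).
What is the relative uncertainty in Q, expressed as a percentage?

10.1%

For a monomial Q ∝ x, b^(1/2), y^-1, p^(-1/2), fractional errors add in quadrature:
  (1·δx/x)² = (1×0.0463)² = 0.00215;  (½·δb/b)² = (0.5×0.108)² = 0.00294;  (-1·δy/y)² = (-1×0.0532)² = 0.00283;  (−½·δp/p)² = (-0.5×0.0943)² = 0.00222
δQ/Q = √(0.0101) = 0.101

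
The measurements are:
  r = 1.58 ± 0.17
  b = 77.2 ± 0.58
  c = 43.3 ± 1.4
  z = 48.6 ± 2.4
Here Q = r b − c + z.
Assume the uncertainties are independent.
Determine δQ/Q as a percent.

10.6%

Let p = r·b = 122. δp/p = √((1·δr/r)² + (1·δb/b)²) = √(0.0116 + 5.64e-05) = 0.108, so δp = 13.2.
Q = p − c + z: δQ = √(δp² + δc² + δz²) = √(173 + 1.96 + 5.76) = 13.4
Q = 127, so δQ/Q = 13.4/127 = 0.106.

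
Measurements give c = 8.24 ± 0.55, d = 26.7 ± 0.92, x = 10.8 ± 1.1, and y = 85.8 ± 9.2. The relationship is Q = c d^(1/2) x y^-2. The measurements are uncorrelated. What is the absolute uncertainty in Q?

0.0154

Relative error in a monomial: (δQ/Q)² = Σ (nᵢ · δxᵢ/xᵢ)².
  (1·δc/c)² = (1×0.0667)² = 0.00446;  (½·δd/d)² = (0.5×0.0345)² = 0.000297;  (1·δx/x)² = (1×0.102)² = 0.0104;  (-2·δy/y)² = (-2×0.107)² = 0.0460
δQ/Q = √(0.0611) = 0.247
Q = 0.0625, so δQ = 0.247 × 0.0625 = 0.0154.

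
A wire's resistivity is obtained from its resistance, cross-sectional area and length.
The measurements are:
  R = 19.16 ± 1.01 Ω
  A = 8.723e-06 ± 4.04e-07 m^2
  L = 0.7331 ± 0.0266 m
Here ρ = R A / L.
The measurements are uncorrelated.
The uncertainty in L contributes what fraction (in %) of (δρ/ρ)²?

(δρ/ρ)² = (1·δR/R)² + (1·δA/A)² + (-1·δL/L)²
  R term: (1×0.0527)² = 0.00278
  A term: (1×0.0463)² = 0.00215
  L term: (-1×0.0363)² = 0.00132
Total = 0.00624. Share from L = 0.00132/0.00624 = 0.211.

21.1%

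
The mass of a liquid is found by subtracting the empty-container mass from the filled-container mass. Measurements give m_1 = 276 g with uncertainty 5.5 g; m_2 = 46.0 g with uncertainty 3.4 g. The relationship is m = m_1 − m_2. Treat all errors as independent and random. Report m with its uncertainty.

Absolute uncertainties add in quadrature for a linear combination:
  (δm_1)² = 30.2;  (δm_2)² = 11.6
δm = √(41.8) = 6.47 g
m = 230 g.

230 ± 6.47 g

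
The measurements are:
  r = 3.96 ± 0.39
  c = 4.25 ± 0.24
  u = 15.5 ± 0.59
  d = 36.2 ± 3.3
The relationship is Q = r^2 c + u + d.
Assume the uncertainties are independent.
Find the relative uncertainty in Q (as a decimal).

Let p = r^2·c = 66.6. δp/p = √((2·δr/r)² + (1·δc/c)²) = √(0.0388 + 0.00319) = 0.205, so δp = 13.7.
Q = p + u + d: δQ = √(δp² + δu² + δd²) = √(186 + 0.348 + 10.9) = 14.1
Q = 118, so δQ/Q = 14.1/118 = 0.119.

0.119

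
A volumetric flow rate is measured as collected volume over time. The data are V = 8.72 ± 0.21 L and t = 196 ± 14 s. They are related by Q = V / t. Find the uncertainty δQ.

Since Q is a product/quotient, work with relative uncertainties:
  (1·δV/V)² = (1×0.0241)² = 0.000580;  (-1·δt/t)² = (-1×0.0714)² = 0.00510
δQ/Q = √(0.00568) = 0.0754
Q = 0.0445 L/s, so δQ = 0.0754 × 0.0445 = 0.00335 L/s.

0.00335 L/s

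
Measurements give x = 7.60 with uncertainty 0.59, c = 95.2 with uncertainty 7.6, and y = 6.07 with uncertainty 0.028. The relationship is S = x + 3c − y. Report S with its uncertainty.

For a sum/difference, combine absolute errors in quadrature:
  (δx)² = 0.348;  (3·δc)² = 520;  (δy)² = 0.000784
δS = √(520) = 22.8
S = 287.

287 ± 22.8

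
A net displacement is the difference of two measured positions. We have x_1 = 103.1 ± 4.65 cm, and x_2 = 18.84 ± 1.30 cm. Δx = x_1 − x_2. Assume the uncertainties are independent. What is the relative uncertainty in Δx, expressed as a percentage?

Sums and differences: (δΔx)² = Σ (cᵢ δxᵢ)².
  (δx_1)² = 21.6;  (δx_2)² = 1.69
δΔx = √(23.3) = 4.83 cm
Δx = 84.26 cm, so δΔx/Δx = 4.83/84.26 = 0.0573.

5.73%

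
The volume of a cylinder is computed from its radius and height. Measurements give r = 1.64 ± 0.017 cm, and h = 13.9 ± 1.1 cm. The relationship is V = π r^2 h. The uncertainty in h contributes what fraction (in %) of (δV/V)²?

(δV/V)² = (2·δr/r)² + (1·δh/h)²
  r term: (2×0.0104)² = 0.000430
  h term: (1×0.0791)² = 0.00626
Total = 0.00669. Share from h = 0.00626/0.00669 = 0.936.

93.6%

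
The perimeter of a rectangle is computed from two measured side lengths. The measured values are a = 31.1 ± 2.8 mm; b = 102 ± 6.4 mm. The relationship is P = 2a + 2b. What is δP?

14.0 mm

Absolute uncertainties add in quadrature for a linear combination:
  (2·δa)² = 31.4;  (2·δb)² = 164
δP = √(195) = 14.0 mm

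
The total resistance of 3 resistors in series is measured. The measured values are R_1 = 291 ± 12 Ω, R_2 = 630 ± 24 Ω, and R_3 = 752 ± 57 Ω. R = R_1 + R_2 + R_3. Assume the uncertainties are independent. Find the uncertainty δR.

Absolute uncertainties add in quadrature for a linear combination:
  (δR_1)² = 144;  (δR_2)² = 576;  (δR_3)² = 3250
δR = √(3970) = 63.0 Ω

63.0 Ω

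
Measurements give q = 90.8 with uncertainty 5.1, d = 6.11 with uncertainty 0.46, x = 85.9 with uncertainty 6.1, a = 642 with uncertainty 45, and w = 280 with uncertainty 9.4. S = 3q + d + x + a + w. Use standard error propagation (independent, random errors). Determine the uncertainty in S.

48.8

For a sum/difference, combine absolute errors in quadrature:
  (3·δq)² = 234;  (δd)² = 0.212;  (δx)² = 37.2;  (δa)² = 2020;  (δw)² = 88.4
δS = √(2380) = 48.8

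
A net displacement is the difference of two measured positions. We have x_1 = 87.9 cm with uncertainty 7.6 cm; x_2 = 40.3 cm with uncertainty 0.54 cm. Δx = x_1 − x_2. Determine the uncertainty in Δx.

7.62 cm

Δx is a linear combination, so absolute uncertainties add in quadrature:
  (δx_1)² = 57.8;  (δx_2)² = 0.292
δΔx = √(58.1) = 7.62 cm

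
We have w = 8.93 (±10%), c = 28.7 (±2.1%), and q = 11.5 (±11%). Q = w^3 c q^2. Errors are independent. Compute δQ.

1.01e+06

Since Q is a product/quotient, work with relative uncertainties:
  (3·δw/w)² = (3×0.100)² = 0.0900;  (1·δc/c)² = (1×0.0210)² = 0.000441;  (2·δq/q)² = (2×0.110)² = 0.0484
δQ/Q = √(0.139) = 0.373
Q = 2.7e+06, so δQ = 0.373 × 2.7e+06 = 1.01e+06.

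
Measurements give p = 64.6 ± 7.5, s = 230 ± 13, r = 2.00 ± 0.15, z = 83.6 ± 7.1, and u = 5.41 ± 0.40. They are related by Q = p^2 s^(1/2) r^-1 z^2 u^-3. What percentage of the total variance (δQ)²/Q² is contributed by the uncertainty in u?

35.6%

(δQ/Q)² = (2·δp/p)² + (½·δs/s)² + (-1·δr/r)² + (2·δz/z)² + (-3·δu/u)²
  p term: (2×0.116)² = 0.0539
  s term: (0.5×0.0565)² = 0.000799
  r term: (-1×0.0750)² = 0.00562
  z term: (2×0.0849)² = 0.0289
  u term: (-3×0.0739)² = 0.0492
Total = 0.138. Share from u = 0.0492/0.138 = 0.356.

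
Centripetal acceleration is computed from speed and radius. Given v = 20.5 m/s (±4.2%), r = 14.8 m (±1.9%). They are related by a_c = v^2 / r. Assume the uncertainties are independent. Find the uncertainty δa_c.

Since a_c is a product/quotient, work with relative uncertainties:
  (2·δv/v)² = (2×0.0420)² = 0.00706;  (-1·δr/r)² = (-1×0.0190)² = 0.000361
δa_c/a_c = √(0.00742) = 0.0861
a_c = 28.4 m/s^2, so δa_c = 0.0861 × 28.4 = 2.45 m/s^2.

2.45 m/s^2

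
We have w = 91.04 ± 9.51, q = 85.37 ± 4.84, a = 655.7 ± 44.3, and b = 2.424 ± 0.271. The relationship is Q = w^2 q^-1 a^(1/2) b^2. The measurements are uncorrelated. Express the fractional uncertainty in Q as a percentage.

For a monomial Q ∝ w^2, q^-1, a^(1/2), b^2, fractional errors add in quadrature:
  (2·δw/w)² = (2×0.104)² = 0.0436;  (-1·δq/q)² = (-1×0.0567)² = 0.00321;  (½·δa/a)² = (0.5×0.0676)² = 0.00114;  (2·δb/b)² = (2×0.112)² = 0.0500
δQ/Q = √(0.0980) = 0.313

31.3%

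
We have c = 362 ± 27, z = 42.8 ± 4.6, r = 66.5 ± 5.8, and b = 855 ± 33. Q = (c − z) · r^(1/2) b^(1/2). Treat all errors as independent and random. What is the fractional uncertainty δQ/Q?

0.0982

Let u = c − z = 319. δu = √(δc² + δz²) = √(729 + 21.2) = 27.4, so δu/u = 0.0858.
Q is then a monomial in u, r, b:
δQ/Q = √((δu/u)² + (½·δr/r)² + (½·δb/b)²) = √(0.00736 + 0.00190 + 0.000372) = 0.0982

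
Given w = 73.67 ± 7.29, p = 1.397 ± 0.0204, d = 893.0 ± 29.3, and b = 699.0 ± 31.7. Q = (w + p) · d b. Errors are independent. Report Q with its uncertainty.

(4.686 ± 0.525) × 10^7

Let u = w + p = 75.07. δu = √(δw² + δp²) = √(53.1 + 0.000416) = 7.29, so δu/u = 0.0971.
Q is then a monomial in u, d, b:
δQ/Q = √((δu/u)² + (1·δd/d)² + (1·δb/b)²) = √(0.00943 + 0.00108 + 0.00206) = 0.112
Q = 4.686e+07, so δQ = 0.112 × 4.686e+07 = 5.25e+06.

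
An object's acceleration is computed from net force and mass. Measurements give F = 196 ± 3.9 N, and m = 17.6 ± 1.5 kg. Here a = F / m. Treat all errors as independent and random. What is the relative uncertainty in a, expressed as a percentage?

Relative error in a monomial: (δa/a)² = Σ (nᵢ · δxᵢ/xᵢ)².
  (1·δF/F)² = (1×0.0199)² = 0.000396;  (-1·δm/m)² = (-1×0.0852)² = 0.00726
δa/a = √(0.00766) = 0.0875

8.75%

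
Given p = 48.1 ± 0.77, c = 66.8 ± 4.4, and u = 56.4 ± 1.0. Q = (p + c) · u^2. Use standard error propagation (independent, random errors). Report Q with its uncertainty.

Let w = p + c = 115. δw = √(δp² + δc²) = √(0.593 + 19.4) = 4.47, so δw/w = 0.0389.
Q is then a monomial in w, u:
δQ/Q = √((δw/w)² + (2·δu/u)²) = √(0.00151 + 0.00126) = 0.0526
Q = 3.65e+05, so δQ = 0.0526 × 3.65e+05 = 19200.

(3.65 ± 0.192) × 10^5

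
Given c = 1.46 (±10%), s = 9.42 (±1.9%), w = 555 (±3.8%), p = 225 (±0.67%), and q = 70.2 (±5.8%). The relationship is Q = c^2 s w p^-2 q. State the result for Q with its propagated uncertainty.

Each factor contributes (exponent × relative error)² to (δQ/Q)²:
  (2·δc/c)² = (2×0.100)² = 0.0400;  (1·δs/s)² = (1×0.0190)² = 0.000361;  (1·δw/w)² = (1×0.0380)² = 0.00144;  (-2·δp/p)² = (-2×0.00670)² = 0.000180;  (1·δq/q)² = (1×0.0580)² = 0.00336
δQ/Q = √(0.0453) = 0.213
Q = 15.5, so δQ = 0.213 × 15.5 = 3.29.

15.5 ± 3.29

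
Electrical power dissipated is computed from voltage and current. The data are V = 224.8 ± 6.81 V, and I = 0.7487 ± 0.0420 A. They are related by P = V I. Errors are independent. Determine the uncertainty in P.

Products/powers → add relative errors in quadrature, weighted by exponent:
  (1·δV/V)² = (1×0.0303)² = 0.000918;  (1·δI/I)² = (1×0.0561)² = 0.00315
δP/P = √(0.00406) = 0.0638
P = 168.3 W, so δP = 0.0638 × 168.3 = 10.7 W.

10.7 W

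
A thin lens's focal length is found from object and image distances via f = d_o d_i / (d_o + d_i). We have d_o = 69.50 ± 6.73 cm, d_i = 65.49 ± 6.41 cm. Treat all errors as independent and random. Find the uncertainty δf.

∂f/∂d_o = (d_i/(d_o+d_i))² = 0.235;  ∂f/∂d_i = (d_o/(d_o+d_i))² = 0.265
δf = √((∂f/∂d_o · δd_o)² + (∂f/∂d_i · δd_i)²) = √(2.51 + 2.89) = 2.32 cm

2.32 cm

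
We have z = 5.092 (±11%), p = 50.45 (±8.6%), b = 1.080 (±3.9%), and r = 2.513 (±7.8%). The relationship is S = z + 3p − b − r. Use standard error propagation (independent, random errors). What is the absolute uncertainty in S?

13.0

Each term contributes (cᵢ δxᵢ)² to (δS)²:
  (δz)² = 0.314;  (3·δp)² = 169;  (δb)² = 0.00177;  (δr)² = 0.0384
δS = √(170) = 13.0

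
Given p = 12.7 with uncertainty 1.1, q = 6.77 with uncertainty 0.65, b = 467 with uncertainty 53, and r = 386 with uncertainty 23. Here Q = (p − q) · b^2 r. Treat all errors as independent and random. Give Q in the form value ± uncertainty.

(4.99 ± 1.59) × 10^8

Let u = p − q = 5.93. δu = √(δp² + δq²) = √(1.21 + 0.423) = 1.28, so δu/u = 0.215.
Q is then a monomial in u, b, r:
δQ/Q = √((δu/u)² + (2·δb/b)² + (1·δr/r)²) = √(0.0464 + 0.0515 + 0.00355) = 0.319
Q = 4.99e+08, so δQ = 0.319 × 4.99e+08 = 1.59e+08.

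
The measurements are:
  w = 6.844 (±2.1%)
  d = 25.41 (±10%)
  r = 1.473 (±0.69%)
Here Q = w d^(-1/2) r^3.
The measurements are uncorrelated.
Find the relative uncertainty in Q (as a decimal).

0.0580

Q is a product of powers, so relative uncertainties combine in quadrature:
  (1·δw/w)² = (1×0.0210)² = 0.000441;  (−½·δd/d)² = (-0.5×0.100)² = 0.00250;  (3·δr/r)² = (3×0.00690)² = 0.000428
δQ/Q = √(0.00337) = 0.0580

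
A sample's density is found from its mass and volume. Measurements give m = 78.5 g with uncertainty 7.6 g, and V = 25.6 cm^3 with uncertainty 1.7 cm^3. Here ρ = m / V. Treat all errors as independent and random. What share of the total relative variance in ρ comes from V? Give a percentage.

(δρ/ρ)² = (1·δm/m)² + (-1·δV/V)²
  m term: (1×0.0968)² = 0.00937
  V term: (-1×0.0664)² = 0.00441
Total = 0.0138. Share from V = 0.00441/0.0138 = 0.320.

32.0%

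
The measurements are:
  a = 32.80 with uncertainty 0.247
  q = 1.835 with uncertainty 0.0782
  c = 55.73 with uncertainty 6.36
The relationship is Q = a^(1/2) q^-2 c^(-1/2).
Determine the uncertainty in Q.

0.0234

Each factor contributes (exponent × relative error)² to (δQ/Q)²:
  (½·δa/a)² = (0.5×0.00753)² = 1.42e-05;  (-2·δq/q)² = (-2×0.0426)² = 0.00726;  (−½·δc/c)² = (-0.5×0.114)² = 0.00326
δQ/Q = √(0.0105) = 0.103
Q = 0.2278, so δQ = 0.103 × 0.2278 = 0.0234.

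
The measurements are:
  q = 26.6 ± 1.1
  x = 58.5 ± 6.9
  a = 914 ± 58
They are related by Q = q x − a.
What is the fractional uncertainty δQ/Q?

Let p = q·x = 1560. δp/p = √((1·δq/q)² + (1·δx/x)²) = √(0.00171 + 0.0139) = 0.125, so δp = 194.
Q = p − a: δQ = √(δp² + δa²) = √(37800 + 3360) = 203
Q = 642, so δQ/Q = 203/642 = 0.316.

0.316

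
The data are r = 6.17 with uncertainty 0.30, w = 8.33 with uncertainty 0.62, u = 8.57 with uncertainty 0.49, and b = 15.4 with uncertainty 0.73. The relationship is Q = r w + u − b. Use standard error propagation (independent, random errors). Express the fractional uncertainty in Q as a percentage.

Let p = r·w = 51.4. δp/p = √((1·δr/r)² + (1·δw/w)²) = √(0.00236 + 0.00554) = 0.0889, so δp = 4.57.
Q = p + u − b: δQ = √(δp² + δu² + δb²) = √(20.9 + 0.240 + 0.533) = 4.65
Q = 44.6, so δQ/Q = 4.65/44.6 = 0.104.

10.4%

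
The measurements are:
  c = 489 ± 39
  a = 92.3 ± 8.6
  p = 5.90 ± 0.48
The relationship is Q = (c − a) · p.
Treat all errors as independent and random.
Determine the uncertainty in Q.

303

Let u = c − a = 397. δu = √(δc² + δa²) = √(1520 + 74.0) = 39.9, so δu/u = 0.101.
Q is then a monomial in u, p:
δQ/Q = √((δu/u)² + (1·δp/p)²) = √(0.0101 + 0.00662) = 0.129
Q = 2340, so δQ = 0.129 × 2340 = 303.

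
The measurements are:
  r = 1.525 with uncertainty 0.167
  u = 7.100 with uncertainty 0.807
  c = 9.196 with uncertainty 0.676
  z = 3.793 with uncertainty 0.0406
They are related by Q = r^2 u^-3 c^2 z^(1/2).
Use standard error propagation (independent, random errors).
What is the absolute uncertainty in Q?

0.461

Relative error in a monomial: (δQ/Q)² = Σ (nᵢ · δxᵢ/xᵢ)².
  (2·δr/r)² = (2×0.110)² = 0.0480;  (-3·δu/u)² = (-3×0.114)² = 0.116;  (2·δc/c)² = (2×0.0735)² = 0.0216;  (½·δz/z)² = (0.5×0.0107)² = 2.86e-05
δQ/Q = √(0.186) = 0.431
Q = 1.070, so δQ = 0.431 × 1.070 = 0.461.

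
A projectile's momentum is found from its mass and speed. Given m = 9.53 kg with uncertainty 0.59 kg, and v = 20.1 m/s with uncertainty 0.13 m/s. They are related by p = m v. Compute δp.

Relative error in a monomial: (δp/p)² = Σ (nᵢ · δxᵢ/xᵢ)².
  (1·δm/m)² = (1×0.0619)² = 0.00383;  (1·δv/v)² = (1×0.00647)² = 4.18e-05
δp/p = √(0.00387) = 0.0622
p = 192 kg·m/s, so δp = 0.0622 × 192 = 11.9 kg·m/s.

11.9 kg·m/s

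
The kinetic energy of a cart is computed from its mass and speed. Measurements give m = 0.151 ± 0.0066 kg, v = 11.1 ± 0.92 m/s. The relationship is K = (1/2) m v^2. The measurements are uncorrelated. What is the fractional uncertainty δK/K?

Since K is a product/quotient, work with relative uncertainties:
  (1·δm/m)² = (1×0.0437)² = 0.00191;  (2·δv/v)² = (2×0.0829)² = 0.0275
δK/K = √(0.0294) = 0.171

0.171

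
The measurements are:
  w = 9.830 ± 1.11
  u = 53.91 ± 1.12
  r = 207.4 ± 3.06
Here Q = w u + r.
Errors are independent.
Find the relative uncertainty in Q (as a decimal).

0.0826

Let p = w·u = 529.9. δp/p = √((1·δw/w)² + (1·δu/u)²) = √(0.0128 + 0.000432) = 0.115, so δp = 60.8.
Q = p + r: δQ = √(δp² + δr²) = √(3700 + 9.36) = 60.9
Q = 737.3, so δQ/Q = 60.9/737.3 = 0.0826.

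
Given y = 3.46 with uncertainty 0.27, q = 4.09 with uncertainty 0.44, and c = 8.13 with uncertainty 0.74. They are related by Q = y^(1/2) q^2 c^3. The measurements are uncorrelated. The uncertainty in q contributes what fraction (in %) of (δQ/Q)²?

37.8%

(δQ/Q)² = (½·δy/y)² + (2·δq/q)² + (3·δc/c)²
  y term: (0.5×0.0780)² = 0.00152
  q term: (2×0.108)² = 0.0463
  c term: (3×0.0910)² = 0.0746
Total = 0.122. Share from q = 0.0463/0.122 = 0.378.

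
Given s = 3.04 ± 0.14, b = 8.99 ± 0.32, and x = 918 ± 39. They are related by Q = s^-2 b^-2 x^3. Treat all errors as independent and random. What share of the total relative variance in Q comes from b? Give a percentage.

17.0%

(δQ/Q)² = (-2·δs/s)² + (-2·δb/b)² + (3·δx/x)²
  s term: (-2×0.0461)² = 0.00848
  b term: (-2×0.0356)² = 0.00507
  x term: (3×0.0425)² = 0.0162
Total = 0.0298. Share from b = 0.00507/0.0298 = 0.170.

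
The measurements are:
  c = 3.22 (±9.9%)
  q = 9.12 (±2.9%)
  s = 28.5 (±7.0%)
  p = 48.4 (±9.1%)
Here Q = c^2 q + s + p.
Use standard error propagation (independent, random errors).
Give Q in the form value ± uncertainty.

171 ± 19.5

Let w = c^2·q = 94.6. δw/w = √((2·δc/c)² + (1·δq/q)²) = √(0.0392 + 0.000841) = 0.200, so δw = 18.9.
Q = w + s + p: δQ = √(δw² + δs² + δp²) = √(358 + 3.98 + 19.4) = 19.5
Q = 171.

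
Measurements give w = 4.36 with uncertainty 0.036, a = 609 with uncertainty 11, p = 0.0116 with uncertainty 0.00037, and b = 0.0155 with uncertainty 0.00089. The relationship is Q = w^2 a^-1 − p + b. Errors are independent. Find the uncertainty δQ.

0.00123

Let h = w^2·a^-1 = 0.0312. δh/h = √((2·δw/w)² + (-1·δa/a)²) = √(0.000273 + 0.000326) = 0.0245, so δh = 0.000764.
Q = h − p + b: δQ = √(δh² + δp² + δb²) = √(5.84e-07 + 1.37e-07 + 7.92e-07) = 0.00123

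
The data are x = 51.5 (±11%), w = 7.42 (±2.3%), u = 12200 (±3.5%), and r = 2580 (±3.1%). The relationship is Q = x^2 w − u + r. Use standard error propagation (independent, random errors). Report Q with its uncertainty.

10100 ± 4370

Let p = x^2·w = 19700. δp/p = √((2·δx/x)² + (1·δw/w)²) = √(0.0484 + 0.000529) = 0.221, so δp = 4350.
Q = p − u + r: δQ = √(δp² + δu² + δr²) = √(1.89e+07 + 1.82e+05 + 6400) = 4370
Q = 10100.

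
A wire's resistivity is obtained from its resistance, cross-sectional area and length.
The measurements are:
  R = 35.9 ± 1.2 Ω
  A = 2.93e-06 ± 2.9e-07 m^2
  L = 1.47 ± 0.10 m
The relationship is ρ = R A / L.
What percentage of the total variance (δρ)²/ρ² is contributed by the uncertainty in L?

(δρ/ρ)² = (1·δR/R)² + (1·δA/A)² + (-1·δL/L)²
  R term: (1×0.0334)² = 0.00112
  A term: (1×0.0990)² = 0.00980
  L term: (-1×0.0680)² = 0.00463
Total = 0.0155. Share from L = 0.00463/0.0155 = 0.298.

29.8%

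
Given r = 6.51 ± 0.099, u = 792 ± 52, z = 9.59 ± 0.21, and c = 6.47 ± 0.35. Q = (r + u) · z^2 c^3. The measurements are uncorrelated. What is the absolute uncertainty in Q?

Let w = r + u = 799. δw = √(δr² + δu²) = √(0.00980 + 2700) = 52.0, so δw/w = 0.0651.
Q is then a monomial in w, z, c:
δQ/Q = √((δw/w)² + (2·δz/z)² + (3·δc/c)²) = √(0.00424 + 0.00192 + 0.0263) = 0.180
Q = 1.99e+07, so δQ = 0.180 × 1.99e+07 = 3.59e+06.

3.59e+06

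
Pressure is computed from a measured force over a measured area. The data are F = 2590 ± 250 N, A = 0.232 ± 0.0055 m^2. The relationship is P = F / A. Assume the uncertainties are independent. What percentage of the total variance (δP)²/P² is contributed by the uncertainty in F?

94.3%

(δP/P)² = (1·δF/F)² + (-1·δA/A)²
  F term: (1×0.0965)² = 0.00932
  A term: (-1×0.0237)² = 0.000562
Total = 0.00988. Share from F = 0.00932/0.00988 = 0.943.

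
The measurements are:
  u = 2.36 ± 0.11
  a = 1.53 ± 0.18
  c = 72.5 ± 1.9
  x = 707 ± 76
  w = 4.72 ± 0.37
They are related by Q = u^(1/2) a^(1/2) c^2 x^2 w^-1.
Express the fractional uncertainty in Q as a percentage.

Relative error in a monomial: (δQ/Q)² = Σ (nᵢ · δxᵢ/xᵢ)².
  (½·δu/u)² = (0.5×0.0466)² = 0.000543;  (½·δa/a)² = (0.5×0.118)² = 0.00346;  (2·δc/c)² = (2×0.0262)² = 0.00275;  (2·δx/x)² = (2×0.107)² = 0.0462;  (-1·δw/w)² = (-1×0.0784)² = 0.00614
δQ/Q = √(0.0591) = 0.243

24.3%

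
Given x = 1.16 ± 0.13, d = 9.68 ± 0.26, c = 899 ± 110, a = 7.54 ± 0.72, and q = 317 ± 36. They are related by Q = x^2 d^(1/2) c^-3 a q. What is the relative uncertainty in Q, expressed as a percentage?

45.5%

Since Q is a product/quotient, work with relative uncertainties:
  (2·δx/x)² = (2×0.112)² = 0.0502;  (½·δd/d)² = (0.5×0.0269)² = 0.000180;  (-3·δc/c)² = (-3×0.122)² = 0.135;  (1·δa/a)² = (1×0.0955)² = 0.00912;  (1·δq/q)² = (1×0.114)² = 0.0129
δQ/Q = √(0.207) = 0.455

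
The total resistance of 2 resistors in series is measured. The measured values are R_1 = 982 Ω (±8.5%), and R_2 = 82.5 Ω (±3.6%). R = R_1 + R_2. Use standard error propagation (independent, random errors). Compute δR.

R is a linear combination, so absolute uncertainties add in quadrature:
  (δR_1)² = 6970;  (δR_2)² = 8.82
δR = √(6980) = 83.5 Ω

83.5 Ω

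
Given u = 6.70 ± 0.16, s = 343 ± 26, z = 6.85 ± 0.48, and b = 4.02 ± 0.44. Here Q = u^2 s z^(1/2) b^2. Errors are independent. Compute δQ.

For a monomial Q ∝ u^2, s, z^(1/2), b^2, fractional errors add in quadrature:
  (2·δu/u)² = (2×0.0239)² = 0.00228;  (1·δs/s)² = (1×0.0758)² = 0.00575;  (½·δz/z)² = (0.5×0.0701)² = 0.00123;  (2·δb/b)² = (2×0.109)² = 0.0479
δQ/Q = √(0.0572) = 0.239
Q = 6.51e+05, so δQ = 0.239 × 6.51e+05 = 1.56e+05.

1.56e+05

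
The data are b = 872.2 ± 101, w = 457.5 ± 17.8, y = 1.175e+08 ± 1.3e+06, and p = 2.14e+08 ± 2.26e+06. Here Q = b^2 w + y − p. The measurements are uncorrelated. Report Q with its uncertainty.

(2.515 ± 0.818) × 10^8

Let h = b^2·w = 3.48e+08. δh/h = √((2·δb/b)² + (1·δw/w)²) = √(0.0536 + 0.00151) = 0.235, so δh = 8.17e+07.
Q = h + y − p: δQ = √(δh² + δy² + δp²) = √(6.68e+15 + 1.69e+12 + 5.11e+12) = 8.18e+07
Q = 2.515e+08.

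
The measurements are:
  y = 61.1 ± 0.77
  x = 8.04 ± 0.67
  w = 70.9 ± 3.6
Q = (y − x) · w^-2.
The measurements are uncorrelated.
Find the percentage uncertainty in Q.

10.3%

Let u = y − x = 53.1. δu = √(δy² + δx²) = √(0.593 + 0.449) = 1.02, so δu/u = 0.0192.
Q is then a monomial in u, w:
δQ/Q = √((δu/u)² + (-2·δw/w)²) = √(0.000370 + 0.0103) = 0.103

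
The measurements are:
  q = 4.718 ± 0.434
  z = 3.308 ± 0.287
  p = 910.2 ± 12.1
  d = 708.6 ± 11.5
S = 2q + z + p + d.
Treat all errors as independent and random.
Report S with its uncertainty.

Absolute uncertainties add in quadrature for a linear combination:
  (2·δq)² = 0.753;  (δz)² = 0.0824;  (δp)² = 146;  (δd)² = 132
δS = √(279) = 16.7
S = 1632.

1632 ± 16.7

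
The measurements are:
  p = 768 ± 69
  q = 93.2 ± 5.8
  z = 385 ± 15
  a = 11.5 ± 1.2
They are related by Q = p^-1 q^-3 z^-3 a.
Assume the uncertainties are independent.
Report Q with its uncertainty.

Since Q is a product/quotient, work with relative uncertainties:
  (-1·δp/p)² = (-1×0.0898)² = 0.00807;  (-3·δq/q)² = (-3×0.0622)² = 0.0349;  (-3·δz/z)² = (-3×0.0390)² = 0.0137;  (1·δa/a)² = (1×0.104)² = 0.0109
δQ/Q = √(0.0675) = 0.260
Q = 3.24e-16, so δQ = 0.260 × 3.24e-16 = 8.42e-17.

(3.24 ± 0.842) × 10^-16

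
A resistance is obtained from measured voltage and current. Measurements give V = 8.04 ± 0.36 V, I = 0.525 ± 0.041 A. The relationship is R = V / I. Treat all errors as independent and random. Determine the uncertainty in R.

1.38 Ω

For a monomial R ∝ V, I^-1, fractional errors add in quadrature:
  (1·δV/V)² = (1×0.0448)² = 0.00200;  (-1·δI/I)² = (-1×0.0781)² = 0.00610
δR/R = √(0.00810) = 0.0900
R = 15.3 Ω, so δR = 0.0900 × 15.3 = 1.38 Ω.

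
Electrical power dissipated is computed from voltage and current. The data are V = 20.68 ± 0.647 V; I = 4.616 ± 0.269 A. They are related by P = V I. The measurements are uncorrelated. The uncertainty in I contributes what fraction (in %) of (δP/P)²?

77.6%

(δP/P)² = (1·δV/V)² + (1·δI/I)²
  V term: (1×0.0313)² = 0.000979
  I term: (1×0.0583)² = 0.00340
Total = 0.00437. Share from I = 0.00340/0.00437 = 0.776.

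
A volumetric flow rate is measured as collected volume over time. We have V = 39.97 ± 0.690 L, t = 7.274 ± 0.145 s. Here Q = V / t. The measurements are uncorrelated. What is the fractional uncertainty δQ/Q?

0.0264

Each factor contributes (exponent × relative error)² to (δQ/Q)²:
  (1·δV/V)² = (1×0.0173)² = 0.000298;  (-1·δt/t)² = (-1×0.0199)² = 0.000397
δQ/Q = √(0.000695) = 0.0264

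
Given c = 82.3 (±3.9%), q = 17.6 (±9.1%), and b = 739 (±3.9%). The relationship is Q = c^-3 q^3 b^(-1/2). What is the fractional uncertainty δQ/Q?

Q is a product of powers, so relative uncertainties combine in quadrature:
  (-3·δc/c)² = (-3×0.0390)² = 0.0137;  (3·δq/q)² = (3×0.0910)² = 0.0745;  (−½·δb/b)² = (-0.5×0.0390)² = 0.000380
δQ/Q = √(0.0886) = 0.298

0.298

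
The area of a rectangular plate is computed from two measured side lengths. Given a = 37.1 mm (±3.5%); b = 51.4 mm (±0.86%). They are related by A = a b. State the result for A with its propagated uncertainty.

1910 ± 68.7 mm^2

For a monomial A ∝ a, b, fractional errors add in quadrature:
  (1·δa/a)² = (1×0.0350)² = 0.00123;  (1·δb/b)² = (1×0.00860)² = 7.4e-05
δA/A = √(0.00130) = 0.0360
A = 1910 mm^2, so δA = 0.0360 × 1910 = 68.7 mm^2.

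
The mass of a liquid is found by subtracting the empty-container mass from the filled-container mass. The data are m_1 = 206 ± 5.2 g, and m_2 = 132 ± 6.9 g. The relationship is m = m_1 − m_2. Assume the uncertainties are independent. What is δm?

8.64 g

Sums and differences: (δm)² = Σ (cᵢ δxᵢ)².
  (δm_1)² = 27.0;  (δm_2)² = 47.6
δm = √(74.7) = 8.64 g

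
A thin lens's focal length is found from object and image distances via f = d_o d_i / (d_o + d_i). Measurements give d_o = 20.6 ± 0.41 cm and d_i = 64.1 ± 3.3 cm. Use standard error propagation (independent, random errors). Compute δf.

∂f/∂d_o = (d_i/(d_o+d_i))² = 0.573;  ∂f/∂d_i = (d_o/(d_o+d_i))² = 0.0592
δf = √((∂f/∂d_o · δd_o)² + (∂f/∂d_i · δd_i)²) = √(0.0551 + 0.0381) = 0.305 cm

0.305 cm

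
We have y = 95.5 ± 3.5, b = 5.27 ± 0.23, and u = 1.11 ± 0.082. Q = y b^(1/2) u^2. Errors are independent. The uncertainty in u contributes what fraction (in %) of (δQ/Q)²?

(δQ/Q)² = (1·δy/y)² + (½·δb/b)² + (2·δu/u)²
  y term: (1×0.0366)² = 0.00134
  b term: (0.5×0.0436)² = 0.000476
  u term: (2×0.0739)² = 0.0218
Total = 0.0236. Share from u = 0.0218/0.0236 = 0.923.

92.3%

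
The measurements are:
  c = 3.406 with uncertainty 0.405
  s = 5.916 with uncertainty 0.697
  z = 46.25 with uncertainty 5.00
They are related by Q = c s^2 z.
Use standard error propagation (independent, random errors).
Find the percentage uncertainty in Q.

28.5%

Relative error in a monomial: (δQ/Q)² = Σ (nᵢ · δxᵢ/xᵢ)².
  (1·δc/c)² = (1×0.119)² = 0.0141;  (2·δs/s)² = (2×0.118)² = 0.0555;  (1·δz/z)² = (1×0.108)² = 0.0117
δQ/Q = √(0.0813) = 0.285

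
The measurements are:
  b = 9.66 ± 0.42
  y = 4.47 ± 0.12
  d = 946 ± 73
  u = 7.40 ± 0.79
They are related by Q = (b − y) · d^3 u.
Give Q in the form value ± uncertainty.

(3.25 ± 0.873) × 10^10

Let w = b − y = 5.19. δw = √(δb² + δy²) = √(0.176 + 0.0144) = 0.437, so δw/w = 0.0842.
Q is then a monomial in w, d, u:
δQ/Q = √((δw/w)² + (3·δd/d)² + (1·δu/u)²) = √(0.00708 + 0.0536 + 0.0114) = 0.268
Q = 3.25e+10, so δQ = 0.268 × 3.25e+10 = 8.73e+09.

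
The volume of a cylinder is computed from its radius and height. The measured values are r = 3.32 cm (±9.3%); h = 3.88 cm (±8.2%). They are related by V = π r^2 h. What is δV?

Each factor contributes (exponent × relative error)² to (δV/V)²:
  (2·δr/r)² = (2×0.0930)² = 0.0346;  (1·δh/h)² = (1×0.0820)² = 0.00672
δV/V = √(0.0413) = 0.203
V = 134 cm^3, so δV = 0.203 × 134 = 27.3 cm^3.

27.3 cm^3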